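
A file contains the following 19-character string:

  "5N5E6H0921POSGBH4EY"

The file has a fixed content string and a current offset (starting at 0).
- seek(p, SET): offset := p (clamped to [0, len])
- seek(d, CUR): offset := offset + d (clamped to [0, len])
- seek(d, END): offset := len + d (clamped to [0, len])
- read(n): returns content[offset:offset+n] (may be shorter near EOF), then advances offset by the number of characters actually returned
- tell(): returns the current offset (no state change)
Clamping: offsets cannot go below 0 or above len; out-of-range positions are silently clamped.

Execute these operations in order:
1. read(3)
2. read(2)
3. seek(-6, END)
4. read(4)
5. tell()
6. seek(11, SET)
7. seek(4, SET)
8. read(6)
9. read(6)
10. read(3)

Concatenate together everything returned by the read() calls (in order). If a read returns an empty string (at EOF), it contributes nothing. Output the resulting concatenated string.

Answer: 5N5E6GBH46H0921POSGBH4EY

Derivation:
After 1 (read(3)): returned '5N5', offset=3
After 2 (read(2)): returned 'E6', offset=5
After 3 (seek(-6, END)): offset=13
After 4 (read(4)): returned 'GBH4', offset=17
After 5 (tell()): offset=17
After 6 (seek(11, SET)): offset=11
After 7 (seek(4, SET)): offset=4
After 8 (read(6)): returned '6H0921', offset=10
After 9 (read(6)): returned 'POSGBH', offset=16
After 10 (read(3)): returned '4EY', offset=19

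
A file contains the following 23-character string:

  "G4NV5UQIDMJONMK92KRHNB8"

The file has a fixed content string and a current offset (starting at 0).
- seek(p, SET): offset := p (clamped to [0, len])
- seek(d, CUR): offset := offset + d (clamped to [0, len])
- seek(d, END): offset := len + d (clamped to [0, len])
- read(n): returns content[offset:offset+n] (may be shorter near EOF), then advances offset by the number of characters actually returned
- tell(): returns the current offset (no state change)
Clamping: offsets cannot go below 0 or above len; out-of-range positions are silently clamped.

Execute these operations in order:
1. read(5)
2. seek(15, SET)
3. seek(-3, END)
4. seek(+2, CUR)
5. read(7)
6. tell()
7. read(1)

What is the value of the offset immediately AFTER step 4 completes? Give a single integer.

Answer: 22

Derivation:
After 1 (read(5)): returned 'G4NV5', offset=5
After 2 (seek(15, SET)): offset=15
After 3 (seek(-3, END)): offset=20
After 4 (seek(+2, CUR)): offset=22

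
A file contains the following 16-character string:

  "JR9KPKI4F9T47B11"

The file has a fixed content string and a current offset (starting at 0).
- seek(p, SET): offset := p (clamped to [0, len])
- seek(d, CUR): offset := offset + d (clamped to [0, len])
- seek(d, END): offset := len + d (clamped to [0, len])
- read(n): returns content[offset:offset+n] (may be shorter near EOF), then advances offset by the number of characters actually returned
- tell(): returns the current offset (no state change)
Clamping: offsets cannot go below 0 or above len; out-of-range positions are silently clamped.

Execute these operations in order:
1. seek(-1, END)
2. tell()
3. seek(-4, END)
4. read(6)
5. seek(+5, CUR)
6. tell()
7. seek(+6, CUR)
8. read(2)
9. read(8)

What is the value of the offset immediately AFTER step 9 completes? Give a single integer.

Answer: 16

Derivation:
After 1 (seek(-1, END)): offset=15
After 2 (tell()): offset=15
After 3 (seek(-4, END)): offset=12
After 4 (read(6)): returned '7B11', offset=16
After 5 (seek(+5, CUR)): offset=16
After 6 (tell()): offset=16
After 7 (seek(+6, CUR)): offset=16
After 8 (read(2)): returned '', offset=16
After 9 (read(8)): returned '', offset=16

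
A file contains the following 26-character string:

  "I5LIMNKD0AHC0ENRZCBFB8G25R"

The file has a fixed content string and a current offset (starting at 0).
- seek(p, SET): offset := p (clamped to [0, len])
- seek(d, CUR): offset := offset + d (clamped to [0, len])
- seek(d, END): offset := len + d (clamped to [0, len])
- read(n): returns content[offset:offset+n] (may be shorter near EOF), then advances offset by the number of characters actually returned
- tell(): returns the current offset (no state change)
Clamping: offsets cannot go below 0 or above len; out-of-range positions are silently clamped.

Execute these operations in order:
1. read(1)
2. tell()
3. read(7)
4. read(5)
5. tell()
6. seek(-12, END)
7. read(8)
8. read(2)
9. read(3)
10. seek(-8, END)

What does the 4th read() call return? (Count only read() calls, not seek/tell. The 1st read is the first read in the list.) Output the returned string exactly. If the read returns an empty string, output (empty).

After 1 (read(1)): returned 'I', offset=1
After 2 (tell()): offset=1
After 3 (read(7)): returned '5LIMNKD', offset=8
After 4 (read(5)): returned '0AHC0', offset=13
After 5 (tell()): offset=13
After 6 (seek(-12, END)): offset=14
After 7 (read(8)): returned 'NRZCBFB8', offset=22
After 8 (read(2)): returned 'G2', offset=24
After 9 (read(3)): returned '5R', offset=26
After 10 (seek(-8, END)): offset=18

Answer: NRZCBFB8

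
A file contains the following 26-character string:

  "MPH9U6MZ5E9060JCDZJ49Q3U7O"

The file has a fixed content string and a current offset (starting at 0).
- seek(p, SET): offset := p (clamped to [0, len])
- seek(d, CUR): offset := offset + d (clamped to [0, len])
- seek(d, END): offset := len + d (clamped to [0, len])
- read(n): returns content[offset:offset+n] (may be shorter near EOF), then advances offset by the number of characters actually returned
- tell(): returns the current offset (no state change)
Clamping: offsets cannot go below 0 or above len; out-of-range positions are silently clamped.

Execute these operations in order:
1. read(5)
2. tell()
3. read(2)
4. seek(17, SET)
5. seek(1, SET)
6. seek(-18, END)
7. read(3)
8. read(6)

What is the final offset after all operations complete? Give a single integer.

Answer: 17

Derivation:
After 1 (read(5)): returned 'MPH9U', offset=5
After 2 (tell()): offset=5
After 3 (read(2)): returned '6M', offset=7
After 4 (seek(17, SET)): offset=17
After 5 (seek(1, SET)): offset=1
After 6 (seek(-18, END)): offset=8
After 7 (read(3)): returned '5E9', offset=11
After 8 (read(6)): returned '060JCD', offset=17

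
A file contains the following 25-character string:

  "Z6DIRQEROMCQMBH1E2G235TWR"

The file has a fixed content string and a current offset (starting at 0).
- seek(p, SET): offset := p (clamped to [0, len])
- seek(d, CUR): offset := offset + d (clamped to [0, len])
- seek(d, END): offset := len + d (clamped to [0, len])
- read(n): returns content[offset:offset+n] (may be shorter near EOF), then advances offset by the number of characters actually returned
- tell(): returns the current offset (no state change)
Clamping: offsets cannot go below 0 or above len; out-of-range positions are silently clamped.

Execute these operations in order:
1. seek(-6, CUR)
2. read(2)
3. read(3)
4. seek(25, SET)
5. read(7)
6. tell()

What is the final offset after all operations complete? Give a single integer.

After 1 (seek(-6, CUR)): offset=0
After 2 (read(2)): returned 'Z6', offset=2
After 3 (read(3)): returned 'DIR', offset=5
After 4 (seek(25, SET)): offset=25
After 5 (read(7)): returned '', offset=25
After 6 (tell()): offset=25

Answer: 25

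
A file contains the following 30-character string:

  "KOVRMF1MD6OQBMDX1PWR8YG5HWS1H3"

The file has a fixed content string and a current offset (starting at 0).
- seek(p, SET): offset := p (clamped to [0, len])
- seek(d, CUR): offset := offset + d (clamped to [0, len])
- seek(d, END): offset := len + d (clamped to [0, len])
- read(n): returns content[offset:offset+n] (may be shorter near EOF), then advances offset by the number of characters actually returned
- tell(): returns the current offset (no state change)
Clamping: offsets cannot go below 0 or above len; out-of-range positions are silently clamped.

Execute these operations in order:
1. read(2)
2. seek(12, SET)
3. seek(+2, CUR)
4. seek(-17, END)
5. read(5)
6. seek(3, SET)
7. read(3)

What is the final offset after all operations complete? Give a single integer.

After 1 (read(2)): returned 'KO', offset=2
After 2 (seek(12, SET)): offset=12
After 3 (seek(+2, CUR)): offset=14
After 4 (seek(-17, END)): offset=13
After 5 (read(5)): returned 'MDX1P', offset=18
After 6 (seek(3, SET)): offset=3
After 7 (read(3)): returned 'RMF', offset=6

Answer: 6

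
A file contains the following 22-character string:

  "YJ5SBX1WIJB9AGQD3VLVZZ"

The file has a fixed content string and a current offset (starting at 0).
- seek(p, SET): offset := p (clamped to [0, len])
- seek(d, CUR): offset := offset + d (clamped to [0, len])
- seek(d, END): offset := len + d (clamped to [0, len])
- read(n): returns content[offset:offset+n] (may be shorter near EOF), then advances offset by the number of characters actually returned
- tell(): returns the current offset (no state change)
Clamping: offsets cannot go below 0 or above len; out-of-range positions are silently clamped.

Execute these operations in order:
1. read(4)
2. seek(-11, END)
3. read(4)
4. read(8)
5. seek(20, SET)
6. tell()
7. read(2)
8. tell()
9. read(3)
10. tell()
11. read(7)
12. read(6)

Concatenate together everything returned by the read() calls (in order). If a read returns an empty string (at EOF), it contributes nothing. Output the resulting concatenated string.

After 1 (read(4)): returned 'YJ5S', offset=4
After 2 (seek(-11, END)): offset=11
After 3 (read(4)): returned '9AGQ', offset=15
After 4 (read(8)): returned 'D3VLVZZ', offset=22
After 5 (seek(20, SET)): offset=20
After 6 (tell()): offset=20
After 7 (read(2)): returned 'ZZ', offset=22
After 8 (tell()): offset=22
After 9 (read(3)): returned '', offset=22
After 10 (tell()): offset=22
After 11 (read(7)): returned '', offset=22
After 12 (read(6)): returned '', offset=22

Answer: YJ5S9AGQD3VLVZZZZ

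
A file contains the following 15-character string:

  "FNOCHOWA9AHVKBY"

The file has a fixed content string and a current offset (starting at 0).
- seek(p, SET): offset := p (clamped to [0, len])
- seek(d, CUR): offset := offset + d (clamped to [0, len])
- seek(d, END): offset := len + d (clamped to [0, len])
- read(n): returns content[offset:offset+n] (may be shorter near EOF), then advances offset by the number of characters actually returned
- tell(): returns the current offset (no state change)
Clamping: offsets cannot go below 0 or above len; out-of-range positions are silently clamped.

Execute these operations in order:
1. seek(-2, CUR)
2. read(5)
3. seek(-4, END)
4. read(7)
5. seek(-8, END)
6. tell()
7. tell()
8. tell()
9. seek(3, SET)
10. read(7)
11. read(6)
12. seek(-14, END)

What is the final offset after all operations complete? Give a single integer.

Answer: 1

Derivation:
After 1 (seek(-2, CUR)): offset=0
After 2 (read(5)): returned 'FNOCH', offset=5
After 3 (seek(-4, END)): offset=11
After 4 (read(7)): returned 'VKBY', offset=15
After 5 (seek(-8, END)): offset=7
After 6 (tell()): offset=7
After 7 (tell()): offset=7
After 8 (tell()): offset=7
After 9 (seek(3, SET)): offset=3
After 10 (read(7)): returned 'CHOWA9A', offset=10
After 11 (read(6)): returned 'HVKBY', offset=15
After 12 (seek(-14, END)): offset=1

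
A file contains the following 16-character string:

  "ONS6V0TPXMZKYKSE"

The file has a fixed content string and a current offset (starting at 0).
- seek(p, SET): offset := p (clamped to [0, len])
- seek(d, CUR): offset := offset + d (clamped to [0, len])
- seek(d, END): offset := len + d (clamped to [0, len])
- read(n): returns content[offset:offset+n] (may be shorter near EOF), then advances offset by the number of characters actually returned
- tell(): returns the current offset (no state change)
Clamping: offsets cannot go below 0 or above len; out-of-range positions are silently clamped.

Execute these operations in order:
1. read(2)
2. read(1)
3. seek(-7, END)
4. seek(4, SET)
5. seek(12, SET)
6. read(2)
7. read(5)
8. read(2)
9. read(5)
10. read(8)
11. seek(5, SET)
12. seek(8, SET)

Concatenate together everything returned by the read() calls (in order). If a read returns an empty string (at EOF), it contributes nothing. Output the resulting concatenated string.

After 1 (read(2)): returned 'ON', offset=2
After 2 (read(1)): returned 'S', offset=3
After 3 (seek(-7, END)): offset=9
After 4 (seek(4, SET)): offset=4
After 5 (seek(12, SET)): offset=12
After 6 (read(2)): returned 'YK', offset=14
After 7 (read(5)): returned 'SE', offset=16
After 8 (read(2)): returned '', offset=16
After 9 (read(5)): returned '', offset=16
After 10 (read(8)): returned '', offset=16
After 11 (seek(5, SET)): offset=5
After 12 (seek(8, SET)): offset=8

Answer: ONSYKSE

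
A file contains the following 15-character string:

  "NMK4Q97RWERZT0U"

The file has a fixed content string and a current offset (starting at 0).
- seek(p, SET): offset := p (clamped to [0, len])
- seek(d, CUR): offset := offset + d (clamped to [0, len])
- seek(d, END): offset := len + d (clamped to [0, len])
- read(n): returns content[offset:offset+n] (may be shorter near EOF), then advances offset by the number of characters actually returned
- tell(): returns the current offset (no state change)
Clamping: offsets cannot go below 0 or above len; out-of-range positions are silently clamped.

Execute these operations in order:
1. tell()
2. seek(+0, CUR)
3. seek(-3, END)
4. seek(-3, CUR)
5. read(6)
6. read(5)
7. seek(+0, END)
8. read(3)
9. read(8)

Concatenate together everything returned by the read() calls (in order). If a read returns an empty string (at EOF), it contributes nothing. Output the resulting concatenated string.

Answer: ERZT0U

Derivation:
After 1 (tell()): offset=0
After 2 (seek(+0, CUR)): offset=0
After 3 (seek(-3, END)): offset=12
After 4 (seek(-3, CUR)): offset=9
After 5 (read(6)): returned 'ERZT0U', offset=15
After 6 (read(5)): returned '', offset=15
After 7 (seek(+0, END)): offset=15
After 8 (read(3)): returned '', offset=15
After 9 (read(8)): returned '', offset=15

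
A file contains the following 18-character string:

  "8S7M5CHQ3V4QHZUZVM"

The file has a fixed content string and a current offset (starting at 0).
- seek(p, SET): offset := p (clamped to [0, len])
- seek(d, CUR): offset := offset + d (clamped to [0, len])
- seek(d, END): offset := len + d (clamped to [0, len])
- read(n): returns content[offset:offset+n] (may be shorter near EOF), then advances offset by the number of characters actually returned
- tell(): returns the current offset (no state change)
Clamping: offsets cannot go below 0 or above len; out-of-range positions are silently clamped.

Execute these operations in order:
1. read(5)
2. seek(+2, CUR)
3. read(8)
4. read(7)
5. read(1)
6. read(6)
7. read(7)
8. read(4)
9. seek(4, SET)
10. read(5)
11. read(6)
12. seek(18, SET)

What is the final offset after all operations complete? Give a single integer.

After 1 (read(5)): returned '8S7M5', offset=5
After 2 (seek(+2, CUR)): offset=7
After 3 (read(8)): returned 'Q3V4QHZU', offset=15
After 4 (read(7)): returned 'ZVM', offset=18
After 5 (read(1)): returned '', offset=18
After 6 (read(6)): returned '', offset=18
After 7 (read(7)): returned '', offset=18
After 8 (read(4)): returned '', offset=18
After 9 (seek(4, SET)): offset=4
After 10 (read(5)): returned '5CHQ3', offset=9
After 11 (read(6)): returned 'V4QHZU', offset=15
After 12 (seek(18, SET)): offset=18

Answer: 18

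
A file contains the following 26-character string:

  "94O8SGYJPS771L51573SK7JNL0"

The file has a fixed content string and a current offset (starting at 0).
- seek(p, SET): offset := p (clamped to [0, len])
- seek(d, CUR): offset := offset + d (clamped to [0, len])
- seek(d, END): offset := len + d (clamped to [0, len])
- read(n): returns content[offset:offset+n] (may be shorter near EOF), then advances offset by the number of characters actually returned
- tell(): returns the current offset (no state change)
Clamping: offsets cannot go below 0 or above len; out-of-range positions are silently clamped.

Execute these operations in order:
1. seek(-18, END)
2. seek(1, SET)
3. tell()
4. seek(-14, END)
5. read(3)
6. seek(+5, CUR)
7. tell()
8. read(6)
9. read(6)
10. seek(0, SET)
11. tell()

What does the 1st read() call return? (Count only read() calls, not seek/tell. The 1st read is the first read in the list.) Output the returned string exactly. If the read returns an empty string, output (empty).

Answer: 1L5

Derivation:
After 1 (seek(-18, END)): offset=8
After 2 (seek(1, SET)): offset=1
After 3 (tell()): offset=1
After 4 (seek(-14, END)): offset=12
After 5 (read(3)): returned '1L5', offset=15
After 6 (seek(+5, CUR)): offset=20
After 7 (tell()): offset=20
After 8 (read(6)): returned 'K7JNL0', offset=26
After 9 (read(6)): returned '', offset=26
After 10 (seek(0, SET)): offset=0
After 11 (tell()): offset=0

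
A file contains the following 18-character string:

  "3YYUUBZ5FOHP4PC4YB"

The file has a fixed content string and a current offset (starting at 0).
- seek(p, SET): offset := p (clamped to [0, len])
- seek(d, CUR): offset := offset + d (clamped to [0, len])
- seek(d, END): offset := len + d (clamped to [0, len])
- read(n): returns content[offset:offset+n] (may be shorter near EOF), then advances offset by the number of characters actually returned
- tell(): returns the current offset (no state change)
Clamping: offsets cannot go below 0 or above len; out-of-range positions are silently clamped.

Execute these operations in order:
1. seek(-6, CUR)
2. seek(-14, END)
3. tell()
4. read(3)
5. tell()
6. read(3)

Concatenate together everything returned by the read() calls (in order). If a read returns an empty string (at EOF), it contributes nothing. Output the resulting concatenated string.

Answer: UBZ5FO

Derivation:
After 1 (seek(-6, CUR)): offset=0
After 2 (seek(-14, END)): offset=4
After 3 (tell()): offset=4
After 4 (read(3)): returned 'UBZ', offset=7
After 5 (tell()): offset=7
After 6 (read(3)): returned '5FO', offset=10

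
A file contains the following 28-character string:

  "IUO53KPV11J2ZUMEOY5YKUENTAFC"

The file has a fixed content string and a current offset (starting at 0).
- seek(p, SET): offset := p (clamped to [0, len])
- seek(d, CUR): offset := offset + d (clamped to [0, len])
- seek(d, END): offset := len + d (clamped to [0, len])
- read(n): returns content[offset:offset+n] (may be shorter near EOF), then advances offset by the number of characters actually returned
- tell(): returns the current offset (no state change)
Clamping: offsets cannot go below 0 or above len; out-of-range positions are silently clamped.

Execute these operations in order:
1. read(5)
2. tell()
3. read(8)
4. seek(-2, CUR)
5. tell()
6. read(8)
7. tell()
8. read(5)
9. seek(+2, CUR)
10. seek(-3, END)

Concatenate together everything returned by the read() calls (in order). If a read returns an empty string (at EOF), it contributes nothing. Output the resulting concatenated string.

After 1 (read(5)): returned 'IUO53', offset=5
After 2 (tell()): offset=5
After 3 (read(8)): returned 'KPV11J2Z', offset=13
After 4 (seek(-2, CUR)): offset=11
After 5 (tell()): offset=11
After 6 (read(8)): returned '2ZUMEOY5', offset=19
After 7 (tell()): offset=19
After 8 (read(5)): returned 'YKUEN', offset=24
After 9 (seek(+2, CUR)): offset=26
After 10 (seek(-3, END)): offset=25

Answer: IUO53KPV11J2Z2ZUMEOY5YKUEN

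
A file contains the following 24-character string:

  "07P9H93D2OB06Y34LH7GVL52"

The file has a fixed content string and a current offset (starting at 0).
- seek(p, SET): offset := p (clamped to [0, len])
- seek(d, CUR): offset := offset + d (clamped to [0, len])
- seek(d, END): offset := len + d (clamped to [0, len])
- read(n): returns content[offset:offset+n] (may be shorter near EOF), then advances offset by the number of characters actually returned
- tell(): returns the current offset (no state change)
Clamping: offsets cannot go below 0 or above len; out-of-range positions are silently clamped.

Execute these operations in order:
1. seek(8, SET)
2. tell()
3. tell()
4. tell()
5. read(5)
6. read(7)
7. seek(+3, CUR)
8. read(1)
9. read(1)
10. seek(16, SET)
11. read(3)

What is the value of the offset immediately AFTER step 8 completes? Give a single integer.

Answer: 24

Derivation:
After 1 (seek(8, SET)): offset=8
After 2 (tell()): offset=8
After 3 (tell()): offset=8
After 4 (tell()): offset=8
After 5 (read(5)): returned '2OB06', offset=13
After 6 (read(7)): returned 'Y34LH7G', offset=20
After 7 (seek(+3, CUR)): offset=23
After 8 (read(1)): returned '2', offset=24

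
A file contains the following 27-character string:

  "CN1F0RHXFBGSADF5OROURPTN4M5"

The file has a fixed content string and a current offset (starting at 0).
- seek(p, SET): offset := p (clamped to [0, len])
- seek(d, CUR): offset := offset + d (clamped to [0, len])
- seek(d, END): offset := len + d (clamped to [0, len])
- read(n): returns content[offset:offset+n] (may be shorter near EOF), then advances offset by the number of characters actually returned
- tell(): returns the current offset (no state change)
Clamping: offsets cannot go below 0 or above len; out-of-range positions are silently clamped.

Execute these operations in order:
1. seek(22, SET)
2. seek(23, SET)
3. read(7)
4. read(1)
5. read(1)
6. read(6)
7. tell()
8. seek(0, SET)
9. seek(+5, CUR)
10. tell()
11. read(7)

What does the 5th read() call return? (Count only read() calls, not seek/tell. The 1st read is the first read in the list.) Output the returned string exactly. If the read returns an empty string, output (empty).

Answer: RHXFBGS

Derivation:
After 1 (seek(22, SET)): offset=22
After 2 (seek(23, SET)): offset=23
After 3 (read(7)): returned 'N4M5', offset=27
After 4 (read(1)): returned '', offset=27
After 5 (read(1)): returned '', offset=27
After 6 (read(6)): returned '', offset=27
After 7 (tell()): offset=27
After 8 (seek(0, SET)): offset=0
After 9 (seek(+5, CUR)): offset=5
After 10 (tell()): offset=5
After 11 (read(7)): returned 'RHXFBGS', offset=12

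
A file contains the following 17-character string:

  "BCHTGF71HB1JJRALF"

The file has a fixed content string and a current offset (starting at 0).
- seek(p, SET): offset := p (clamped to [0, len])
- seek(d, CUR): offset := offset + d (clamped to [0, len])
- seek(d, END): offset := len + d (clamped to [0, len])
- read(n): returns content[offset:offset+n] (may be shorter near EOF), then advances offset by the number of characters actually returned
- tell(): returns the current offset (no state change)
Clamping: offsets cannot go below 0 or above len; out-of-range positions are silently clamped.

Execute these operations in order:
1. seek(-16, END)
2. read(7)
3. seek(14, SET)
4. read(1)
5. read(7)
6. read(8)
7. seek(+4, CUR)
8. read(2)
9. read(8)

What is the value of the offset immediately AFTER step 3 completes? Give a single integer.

Answer: 14

Derivation:
After 1 (seek(-16, END)): offset=1
After 2 (read(7)): returned 'CHTGF71', offset=8
After 3 (seek(14, SET)): offset=14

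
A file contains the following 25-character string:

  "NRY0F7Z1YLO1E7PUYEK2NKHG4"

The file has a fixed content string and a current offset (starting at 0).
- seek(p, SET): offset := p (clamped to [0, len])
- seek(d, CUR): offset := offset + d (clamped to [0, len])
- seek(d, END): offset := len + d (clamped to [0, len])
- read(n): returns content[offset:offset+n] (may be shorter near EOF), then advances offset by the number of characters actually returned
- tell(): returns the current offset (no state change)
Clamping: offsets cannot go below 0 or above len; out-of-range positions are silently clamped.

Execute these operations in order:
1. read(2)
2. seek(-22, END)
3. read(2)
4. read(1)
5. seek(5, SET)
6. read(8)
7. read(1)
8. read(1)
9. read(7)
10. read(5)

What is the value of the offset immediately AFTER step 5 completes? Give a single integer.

Answer: 5

Derivation:
After 1 (read(2)): returned 'NR', offset=2
After 2 (seek(-22, END)): offset=3
After 3 (read(2)): returned '0F', offset=5
After 4 (read(1)): returned '7', offset=6
After 5 (seek(5, SET)): offset=5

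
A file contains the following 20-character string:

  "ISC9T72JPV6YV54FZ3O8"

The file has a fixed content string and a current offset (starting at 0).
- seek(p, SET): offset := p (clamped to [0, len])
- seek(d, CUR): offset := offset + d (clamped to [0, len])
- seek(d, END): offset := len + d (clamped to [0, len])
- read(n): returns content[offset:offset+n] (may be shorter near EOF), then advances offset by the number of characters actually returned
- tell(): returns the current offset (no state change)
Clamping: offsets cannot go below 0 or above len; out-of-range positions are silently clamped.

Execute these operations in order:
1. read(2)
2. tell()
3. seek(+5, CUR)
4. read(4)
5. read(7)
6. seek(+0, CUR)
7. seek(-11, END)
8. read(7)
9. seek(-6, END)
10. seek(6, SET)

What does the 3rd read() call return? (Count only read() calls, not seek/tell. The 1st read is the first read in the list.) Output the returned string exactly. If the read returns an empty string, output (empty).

After 1 (read(2)): returned 'IS', offset=2
After 2 (tell()): offset=2
After 3 (seek(+5, CUR)): offset=7
After 4 (read(4)): returned 'JPV6', offset=11
After 5 (read(7)): returned 'YV54FZ3', offset=18
After 6 (seek(+0, CUR)): offset=18
After 7 (seek(-11, END)): offset=9
After 8 (read(7)): returned 'V6YV54F', offset=16
After 9 (seek(-6, END)): offset=14
After 10 (seek(6, SET)): offset=6

Answer: YV54FZ3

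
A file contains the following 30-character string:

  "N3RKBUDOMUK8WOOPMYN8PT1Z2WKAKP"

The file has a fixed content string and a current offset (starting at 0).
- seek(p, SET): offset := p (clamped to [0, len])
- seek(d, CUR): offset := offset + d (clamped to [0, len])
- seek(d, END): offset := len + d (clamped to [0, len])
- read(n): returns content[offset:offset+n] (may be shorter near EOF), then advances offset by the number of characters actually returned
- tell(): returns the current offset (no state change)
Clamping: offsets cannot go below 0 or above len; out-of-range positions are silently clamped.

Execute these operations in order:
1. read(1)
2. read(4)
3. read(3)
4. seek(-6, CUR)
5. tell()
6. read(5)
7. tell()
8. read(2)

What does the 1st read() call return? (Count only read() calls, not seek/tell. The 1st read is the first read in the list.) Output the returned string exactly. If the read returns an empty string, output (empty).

After 1 (read(1)): returned 'N', offset=1
After 2 (read(4)): returned '3RKB', offset=5
After 3 (read(3)): returned 'UDO', offset=8
After 4 (seek(-6, CUR)): offset=2
After 5 (tell()): offset=2
After 6 (read(5)): returned 'RKBUD', offset=7
After 7 (tell()): offset=7
After 8 (read(2)): returned 'OM', offset=9

Answer: N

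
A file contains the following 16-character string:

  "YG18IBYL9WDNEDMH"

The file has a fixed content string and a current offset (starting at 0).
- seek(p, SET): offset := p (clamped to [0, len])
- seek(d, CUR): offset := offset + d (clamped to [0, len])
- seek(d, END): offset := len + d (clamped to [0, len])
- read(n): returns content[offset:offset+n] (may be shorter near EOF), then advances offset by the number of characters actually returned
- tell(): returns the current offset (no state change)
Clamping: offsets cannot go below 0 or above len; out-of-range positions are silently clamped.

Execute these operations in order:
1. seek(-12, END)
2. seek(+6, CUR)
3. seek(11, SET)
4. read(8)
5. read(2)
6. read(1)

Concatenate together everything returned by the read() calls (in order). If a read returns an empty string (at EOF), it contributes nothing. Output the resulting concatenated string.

After 1 (seek(-12, END)): offset=4
After 2 (seek(+6, CUR)): offset=10
After 3 (seek(11, SET)): offset=11
After 4 (read(8)): returned 'NEDMH', offset=16
After 5 (read(2)): returned '', offset=16
After 6 (read(1)): returned '', offset=16

Answer: NEDMH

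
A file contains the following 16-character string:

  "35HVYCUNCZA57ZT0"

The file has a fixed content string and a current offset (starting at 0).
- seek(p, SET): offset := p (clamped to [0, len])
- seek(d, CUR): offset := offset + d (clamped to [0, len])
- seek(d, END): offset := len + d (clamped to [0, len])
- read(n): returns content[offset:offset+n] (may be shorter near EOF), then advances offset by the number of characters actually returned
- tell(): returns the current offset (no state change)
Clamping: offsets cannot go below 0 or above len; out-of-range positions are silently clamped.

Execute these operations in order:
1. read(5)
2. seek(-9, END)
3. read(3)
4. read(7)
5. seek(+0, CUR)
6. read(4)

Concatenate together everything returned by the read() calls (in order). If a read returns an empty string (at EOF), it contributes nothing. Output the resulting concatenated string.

After 1 (read(5)): returned '35HVY', offset=5
After 2 (seek(-9, END)): offset=7
After 3 (read(3)): returned 'NCZ', offset=10
After 4 (read(7)): returned 'A57ZT0', offset=16
After 5 (seek(+0, CUR)): offset=16
After 6 (read(4)): returned '', offset=16

Answer: 35HVYNCZA57ZT0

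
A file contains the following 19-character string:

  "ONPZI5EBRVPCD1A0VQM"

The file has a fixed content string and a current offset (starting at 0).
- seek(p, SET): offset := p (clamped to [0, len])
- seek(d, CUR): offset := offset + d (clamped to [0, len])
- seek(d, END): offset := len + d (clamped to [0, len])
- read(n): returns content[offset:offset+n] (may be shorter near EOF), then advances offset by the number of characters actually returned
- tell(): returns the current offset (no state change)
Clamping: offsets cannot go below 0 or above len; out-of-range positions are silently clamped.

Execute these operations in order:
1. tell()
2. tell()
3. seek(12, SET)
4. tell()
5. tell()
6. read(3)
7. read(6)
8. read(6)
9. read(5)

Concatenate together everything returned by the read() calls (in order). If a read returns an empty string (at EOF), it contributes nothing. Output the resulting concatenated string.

Answer: D1A0VQM

Derivation:
After 1 (tell()): offset=0
After 2 (tell()): offset=0
After 3 (seek(12, SET)): offset=12
After 4 (tell()): offset=12
After 5 (tell()): offset=12
After 6 (read(3)): returned 'D1A', offset=15
After 7 (read(6)): returned '0VQM', offset=19
After 8 (read(6)): returned '', offset=19
After 9 (read(5)): returned '', offset=19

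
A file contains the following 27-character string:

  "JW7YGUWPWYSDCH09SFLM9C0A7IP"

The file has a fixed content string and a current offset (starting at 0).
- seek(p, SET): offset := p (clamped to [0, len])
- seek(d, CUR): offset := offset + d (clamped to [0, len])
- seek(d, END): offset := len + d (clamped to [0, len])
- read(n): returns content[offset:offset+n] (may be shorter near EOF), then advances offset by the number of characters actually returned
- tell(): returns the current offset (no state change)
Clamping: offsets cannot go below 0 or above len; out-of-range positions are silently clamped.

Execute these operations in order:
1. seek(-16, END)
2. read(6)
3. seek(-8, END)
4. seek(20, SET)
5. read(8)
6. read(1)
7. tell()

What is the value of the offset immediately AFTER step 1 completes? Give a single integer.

After 1 (seek(-16, END)): offset=11

Answer: 11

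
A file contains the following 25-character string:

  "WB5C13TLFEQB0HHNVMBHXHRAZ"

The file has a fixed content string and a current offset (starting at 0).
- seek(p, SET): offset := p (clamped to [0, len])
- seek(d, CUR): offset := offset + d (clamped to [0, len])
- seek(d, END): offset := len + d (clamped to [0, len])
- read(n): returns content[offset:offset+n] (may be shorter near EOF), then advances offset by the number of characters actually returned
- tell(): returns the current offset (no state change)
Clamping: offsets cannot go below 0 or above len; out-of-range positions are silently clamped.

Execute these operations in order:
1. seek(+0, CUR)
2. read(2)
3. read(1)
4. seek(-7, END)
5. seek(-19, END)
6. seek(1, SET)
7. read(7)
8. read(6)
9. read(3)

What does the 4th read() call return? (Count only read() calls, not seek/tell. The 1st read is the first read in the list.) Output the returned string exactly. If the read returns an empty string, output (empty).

Answer: FEQB0H

Derivation:
After 1 (seek(+0, CUR)): offset=0
After 2 (read(2)): returned 'WB', offset=2
After 3 (read(1)): returned '5', offset=3
After 4 (seek(-7, END)): offset=18
After 5 (seek(-19, END)): offset=6
After 6 (seek(1, SET)): offset=1
After 7 (read(7)): returned 'B5C13TL', offset=8
After 8 (read(6)): returned 'FEQB0H', offset=14
After 9 (read(3)): returned 'HNV', offset=17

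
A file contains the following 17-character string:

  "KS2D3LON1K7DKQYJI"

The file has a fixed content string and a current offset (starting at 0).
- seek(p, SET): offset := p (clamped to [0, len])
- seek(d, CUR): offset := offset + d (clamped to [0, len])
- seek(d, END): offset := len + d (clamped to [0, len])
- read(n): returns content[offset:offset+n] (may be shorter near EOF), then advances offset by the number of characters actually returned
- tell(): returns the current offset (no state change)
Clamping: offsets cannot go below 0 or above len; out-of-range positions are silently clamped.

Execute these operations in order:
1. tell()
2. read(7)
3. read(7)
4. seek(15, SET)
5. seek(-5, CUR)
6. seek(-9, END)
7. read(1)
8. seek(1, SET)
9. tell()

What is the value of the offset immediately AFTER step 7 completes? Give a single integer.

Answer: 9

Derivation:
After 1 (tell()): offset=0
After 2 (read(7)): returned 'KS2D3LO', offset=7
After 3 (read(7)): returned 'N1K7DKQ', offset=14
After 4 (seek(15, SET)): offset=15
After 5 (seek(-5, CUR)): offset=10
After 6 (seek(-9, END)): offset=8
After 7 (read(1)): returned '1', offset=9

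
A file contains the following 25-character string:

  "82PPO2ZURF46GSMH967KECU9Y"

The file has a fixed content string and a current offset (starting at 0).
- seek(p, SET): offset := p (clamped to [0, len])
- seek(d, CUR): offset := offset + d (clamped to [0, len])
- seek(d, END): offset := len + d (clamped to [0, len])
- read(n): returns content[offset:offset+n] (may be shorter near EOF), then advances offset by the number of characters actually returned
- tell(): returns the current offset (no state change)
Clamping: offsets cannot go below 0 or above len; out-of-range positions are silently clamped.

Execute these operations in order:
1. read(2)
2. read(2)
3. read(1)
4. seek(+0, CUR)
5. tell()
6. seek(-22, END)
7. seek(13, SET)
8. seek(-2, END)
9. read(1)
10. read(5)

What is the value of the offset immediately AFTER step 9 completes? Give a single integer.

After 1 (read(2)): returned '82', offset=2
After 2 (read(2)): returned 'PP', offset=4
After 3 (read(1)): returned 'O', offset=5
After 4 (seek(+0, CUR)): offset=5
After 5 (tell()): offset=5
After 6 (seek(-22, END)): offset=3
After 7 (seek(13, SET)): offset=13
After 8 (seek(-2, END)): offset=23
After 9 (read(1)): returned '9', offset=24

Answer: 24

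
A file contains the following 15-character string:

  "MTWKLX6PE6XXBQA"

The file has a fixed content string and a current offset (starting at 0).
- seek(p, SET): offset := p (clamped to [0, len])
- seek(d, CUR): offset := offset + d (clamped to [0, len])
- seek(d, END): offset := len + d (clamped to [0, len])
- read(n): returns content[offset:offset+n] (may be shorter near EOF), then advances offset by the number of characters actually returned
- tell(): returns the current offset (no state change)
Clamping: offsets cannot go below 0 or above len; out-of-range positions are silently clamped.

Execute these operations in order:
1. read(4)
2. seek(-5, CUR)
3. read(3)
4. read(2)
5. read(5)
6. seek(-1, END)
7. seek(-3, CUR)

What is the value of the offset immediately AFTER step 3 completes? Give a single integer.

Answer: 3

Derivation:
After 1 (read(4)): returned 'MTWK', offset=4
After 2 (seek(-5, CUR)): offset=0
After 3 (read(3)): returned 'MTW', offset=3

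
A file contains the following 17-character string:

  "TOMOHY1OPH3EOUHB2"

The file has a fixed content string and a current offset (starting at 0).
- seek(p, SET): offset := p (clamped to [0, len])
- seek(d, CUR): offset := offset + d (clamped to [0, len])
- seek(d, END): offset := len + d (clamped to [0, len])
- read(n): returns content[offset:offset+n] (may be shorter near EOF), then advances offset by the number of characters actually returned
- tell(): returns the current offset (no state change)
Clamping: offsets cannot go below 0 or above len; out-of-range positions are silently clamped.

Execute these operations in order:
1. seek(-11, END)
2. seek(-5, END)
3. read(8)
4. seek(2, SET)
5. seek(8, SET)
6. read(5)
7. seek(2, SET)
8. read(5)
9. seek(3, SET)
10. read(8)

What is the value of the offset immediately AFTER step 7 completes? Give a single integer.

Answer: 2

Derivation:
After 1 (seek(-11, END)): offset=6
After 2 (seek(-5, END)): offset=12
After 3 (read(8)): returned 'OUHB2', offset=17
After 4 (seek(2, SET)): offset=2
After 5 (seek(8, SET)): offset=8
After 6 (read(5)): returned 'PH3EO', offset=13
After 7 (seek(2, SET)): offset=2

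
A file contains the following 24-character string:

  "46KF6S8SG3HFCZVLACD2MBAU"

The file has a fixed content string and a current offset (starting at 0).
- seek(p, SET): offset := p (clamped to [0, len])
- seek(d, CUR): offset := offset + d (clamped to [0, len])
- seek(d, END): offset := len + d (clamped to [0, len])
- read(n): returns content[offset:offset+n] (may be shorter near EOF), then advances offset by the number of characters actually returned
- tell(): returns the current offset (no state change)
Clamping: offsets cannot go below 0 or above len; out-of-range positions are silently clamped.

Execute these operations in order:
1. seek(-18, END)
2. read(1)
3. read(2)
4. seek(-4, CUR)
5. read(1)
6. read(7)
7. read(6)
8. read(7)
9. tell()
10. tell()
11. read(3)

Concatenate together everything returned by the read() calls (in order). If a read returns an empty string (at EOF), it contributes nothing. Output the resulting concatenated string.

Answer: 8SGS8SG3HFCZVLACD2MBAU

Derivation:
After 1 (seek(-18, END)): offset=6
After 2 (read(1)): returned '8', offset=7
After 3 (read(2)): returned 'SG', offset=9
After 4 (seek(-4, CUR)): offset=5
After 5 (read(1)): returned 'S', offset=6
After 6 (read(7)): returned '8SG3HFC', offset=13
After 7 (read(6)): returned 'ZVLACD', offset=19
After 8 (read(7)): returned '2MBAU', offset=24
After 9 (tell()): offset=24
After 10 (tell()): offset=24
After 11 (read(3)): returned '', offset=24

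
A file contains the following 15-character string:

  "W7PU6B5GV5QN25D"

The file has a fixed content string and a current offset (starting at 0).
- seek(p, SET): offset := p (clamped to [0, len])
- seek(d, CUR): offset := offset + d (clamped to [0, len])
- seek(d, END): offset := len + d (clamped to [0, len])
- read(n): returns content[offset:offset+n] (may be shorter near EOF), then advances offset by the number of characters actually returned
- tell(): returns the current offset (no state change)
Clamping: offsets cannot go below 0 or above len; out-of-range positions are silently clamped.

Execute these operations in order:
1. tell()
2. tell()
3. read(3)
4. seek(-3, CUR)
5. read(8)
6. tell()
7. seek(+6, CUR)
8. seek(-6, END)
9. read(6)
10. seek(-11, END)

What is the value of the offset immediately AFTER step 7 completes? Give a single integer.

Answer: 14

Derivation:
After 1 (tell()): offset=0
After 2 (tell()): offset=0
After 3 (read(3)): returned 'W7P', offset=3
After 4 (seek(-3, CUR)): offset=0
After 5 (read(8)): returned 'W7PU6B5G', offset=8
After 6 (tell()): offset=8
After 7 (seek(+6, CUR)): offset=14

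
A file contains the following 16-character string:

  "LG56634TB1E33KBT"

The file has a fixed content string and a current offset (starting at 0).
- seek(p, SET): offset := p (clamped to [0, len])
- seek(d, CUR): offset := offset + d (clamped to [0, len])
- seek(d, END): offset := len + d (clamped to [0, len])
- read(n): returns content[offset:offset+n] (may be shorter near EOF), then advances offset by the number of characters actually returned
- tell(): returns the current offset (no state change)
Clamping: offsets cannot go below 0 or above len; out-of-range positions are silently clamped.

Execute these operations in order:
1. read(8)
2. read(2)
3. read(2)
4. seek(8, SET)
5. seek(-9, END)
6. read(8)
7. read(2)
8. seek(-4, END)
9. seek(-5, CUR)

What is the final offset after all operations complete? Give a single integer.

Answer: 7

Derivation:
After 1 (read(8)): returned 'LG56634T', offset=8
After 2 (read(2)): returned 'B1', offset=10
After 3 (read(2)): returned 'E3', offset=12
After 4 (seek(8, SET)): offset=8
After 5 (seek(-9, END)): offset=7
After 6 (read(8)): returned 'TB1E33KB', offset=15
After 7 (read(2)): returned 'T', offset=16
After 8 (seek(-4, END)): offset=12
After 9 (seek(-5, CUR)): offset=7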